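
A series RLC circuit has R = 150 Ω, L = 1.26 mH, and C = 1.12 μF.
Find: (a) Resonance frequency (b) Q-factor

Step 1 — Resonance condition Im(Z)=0 gives ω₀ = 1/√(LC).
Step 2 — ω₀ = 1/√(0.00126·1.12e-06) = 2.662e+04 rad/s.
Step 3 — f₀ = ω₀/(2π) = 4237 Hz.
Step 4 — Series Q: Q = ω₀L/R = 2.662e+04·0.00126/150 = 0.2236.

(a) f₀ = 4237 Hz  (b) Q = 0.2236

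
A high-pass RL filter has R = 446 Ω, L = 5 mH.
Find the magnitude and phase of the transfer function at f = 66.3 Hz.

Step 1 — Angular frequency: ω = 2π·66.3 = 416.6 rad/s.
Step 2 — Transfer function: H(jω) = jωL/(R + jωL).
Step 3 — Numerator jωL = j·2.083; denominator R + jωL = 446 + j2.083.
Step 4 — H = 2.181e-05 + j0.00467.
Step 5 — Magnitude: |H| = 0.00467 (-46.6 dB); phase: φ = 89.7°.

|H| = 0.00467 (-46.6 dB), φ = 89.7°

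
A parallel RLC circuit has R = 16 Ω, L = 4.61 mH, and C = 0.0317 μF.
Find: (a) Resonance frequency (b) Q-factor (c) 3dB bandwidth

Step 1 — Resonance: ω₀ = 1/√(LC) = 1/√(0.00461·3.17e-08) = 8.272e+04 rad/s.
Step 2 — f₀ = ω₀/(2π) = 1.317e+04 Hz.
Step 3 — Parallel Q: Q = R/(ω₀L) = 16/(8.272e+04·0.00461) = 0.04196.
Step 4 — Bandwidth: Δω = ω₀/Q = 1.972e+06 rad/s; BW = Δω/(2π) = 3.138e+05 Hz.

(a) f₀ = 1.317e+04 Hz  (b) Q = 0.04196  (c) BW = 3.138e+05 Hz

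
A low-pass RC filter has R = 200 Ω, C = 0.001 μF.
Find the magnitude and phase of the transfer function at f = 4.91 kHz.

Step 1 — Angular frequency: ω = 2π·4910 = 3.085e+04 rad/s.
Step 2 — Transfer function: H(jω) = 1/(1 + jωRC).
Step 3 — Denominator: 1 + jωRC = 1 + j·3.085e+04·200·1e-09 = 1 + j0.00617.
Step 4 — H = 1 - j0.00617.
Step 5 — Magnitude: |H| = 1 (-0.0 dB); phase: φ = -0.4°.

|H| = 1 (-0.0 dB), φ = -0.4°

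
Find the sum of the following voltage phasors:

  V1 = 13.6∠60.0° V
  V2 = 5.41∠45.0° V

Step 1 — Convert each phasor to rectangular form:
  V1 = 13.6·(cos(60.0°) + j·sin(60.0°)) = 6.8 + j11.78 V
  V2 = 5.41·(cos(45.0°) + j·sin(45.0°)) = 3.825 + j3.825 V
Step 2 — Sum components: V_total = 10.63 + j15.6 V.
Step 3 — Convert to polar: |V_total| = 18.88 V, ∠V_total = 55.7°.

V_total = 18.88∠55.7° V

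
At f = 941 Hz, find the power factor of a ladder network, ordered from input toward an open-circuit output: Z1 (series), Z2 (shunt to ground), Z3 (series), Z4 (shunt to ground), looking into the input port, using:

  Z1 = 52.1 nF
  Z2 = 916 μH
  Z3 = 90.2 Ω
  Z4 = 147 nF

Step 1 — Angular frequency: ω = 2π·f = 2π·941 = 5912 rad/s.
Step 2 — Component impedances:
  Z1: Z = 1/(jωC) = -j/(ω·C) = 0 - j3246 Ω
  Z2: Z = jωL = j·5912·0.000916 = 0 + j5.416 Ω
  Z3: Z = R = 90.2 Ω
  Z4: Z = 1/(jωC) = -j/(ω·C) = 0 - j1151 Ω
Step 3 — Ladder network (open output): work backward from the far end, alternating series and parallel combinations. Z_in = 0.002005 - j3241 Ω = 3241∠-90.0° Ω.
Step 4 — Power factor: PF = cos(φ) = Re(Z)/|Z| = 0.002005/3240.9 = 6.187e-07.
Step 5 — Type: Im(Z) = -3241 ⇒ leading (phase φ = -90.0°).

PF = 6.187e-07 (leading, φ = -90.0°)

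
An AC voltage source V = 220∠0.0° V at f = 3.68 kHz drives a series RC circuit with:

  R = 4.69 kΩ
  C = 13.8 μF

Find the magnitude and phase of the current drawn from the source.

Step 1 — Angular frequency: ω = 2π·f = 2π·3680 = 2.312e+04 rad/s.
Step 2 — Component impedances:
  R: Z = R = 4690 Ω
  C: Z = 1/(jωC) = -j/(ω·C) = 0 - j3.134 Ω
Step 3 — Series combination: Z_total = R + C = 4690 - j3.134 Ω = 4690∠-0.0° Ω.
Step 4 — Source phasor: V = 220∠0.0° V = 220 V.
Step 5 — Ohm's law: I = V / Z_total = (220) / (4690 - j3.134) = 0.04691 + j3.135e-05 A.
Step 6 — Convert to polar: |I| = 0.04691 A, ∠I = 0.0°.

I = 0.04691∠0.0° A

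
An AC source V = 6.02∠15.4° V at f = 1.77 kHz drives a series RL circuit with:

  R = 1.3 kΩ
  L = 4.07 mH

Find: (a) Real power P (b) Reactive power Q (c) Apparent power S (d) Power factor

Step 1 — Angular frequency: ω = 2π·f = 2π·1770 = 1.112e+04 rad/s.
Step 2 — Component impedances:
  R: Z = R = 1300 Ω
  L: Z = jωL = j·1.112e+04·0.00407 = 0 + j45.26 Ω
Step 3 — Series combination: Z_total = R + L = 1300 + j45.26 Ω = 1301∠2.0° Ω.
Step 4 — Source phasor: V = 6.02∠15.4° V = 5.804 + j1.599 V.
Step 5 — Current: I = V / Z = 0.004502 + j0.001073 A = 0.004628∠13.4° A.
Step 6 — Complex power: S = V·I* = 0.02784 + j0.0009695 VA.
Step 7 — Real power: P = Re(S) = 0.02784 W.
Step 8 — Reactive power: Q = Im(S) = 0.0009695 VAR.
Step 9 — Apparent power: |S| = 0.02786 VA.
Step 10 — Power factor: PF = P/|S| = 0.9994 (lagging).

(a) P = 0.02784 W  (b) Q = 0.0009695 VAR  (c) S = 0.02786 VA  (d) PF = 0.9994 (lagging)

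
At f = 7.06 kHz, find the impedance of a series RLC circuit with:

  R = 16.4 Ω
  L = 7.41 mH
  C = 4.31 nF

Step 1 — Angular frequency: ω = 2π·f = 2π·7060 = 4.436e+04 rad/s.
Step 2 — Component impedances:
  R: Z = R = 16.4 Ω
  L: Z = jωL = j·4.436e+04·0.00741 = 0 + j328.7 Ω
  C: Z = 1/(jωC) = -j/(ω·C) = 0 - j5230 Ω
Step 3 — Series combination: Z_total = R + L + C = 16.4 - j4902 Ω = 4902∠-89.8° Ω.

Z = 16.4 - j4902 Ω = 4902∠-89.8° Ω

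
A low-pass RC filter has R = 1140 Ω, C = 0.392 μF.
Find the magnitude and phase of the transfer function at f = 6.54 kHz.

Step 1 — Angular frequency: ω = 2π·6540 = 4.109e+04 rad/s.
Step 2 — Transfer function: H(jω) = 1/(1 + jωRC).
Step 3 — Denominator: 1 + jωRC = 1 + j·4.109e+04·1140·3.92e-07 = 1 + j18.36.
Step 4 — H = 0.002957 - j0.0543.
Step 5 — Magnitude: |H| = 0.05438 (-25.3 dB); phase: φ = -86.9°.

|H| = 0.05438 (-25.3 dB), φ = -86.9°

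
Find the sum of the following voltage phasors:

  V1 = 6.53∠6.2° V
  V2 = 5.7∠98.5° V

Step 1 — Convert each phasor to rectangular form:
  V1 = 6.53·(cos(6.2°) + j·sin(6.2°)) = 6.492 + j0.7052 V
  V2 = 5.7·(cos(98.5°) + j·sin(98.5°)) = -0.8425 + j5.637 V
Step 2 — Sum components: V_total = 5.649 + j6.343 V.
Step 3 — Convert to polar: |V_total| = 8.494 V, ∠V_total = 48.3°.

V_total = 8.494∠48.3° V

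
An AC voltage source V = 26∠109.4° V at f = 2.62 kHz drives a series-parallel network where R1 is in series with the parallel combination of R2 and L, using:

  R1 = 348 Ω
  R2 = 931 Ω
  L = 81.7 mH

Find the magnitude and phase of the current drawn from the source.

Step 1 — Angular frequency: ω = 2π·f = 2π·2620 = 1.646e+04 rad/s.
Step 2 — Component impedances:
  R1: Z = R = 348 Ω
  R2: Z = R = 931 Ω
  L: Z = jωL = j·1.646e+04·0.0817 = 0 + j1345 Ω
Step 3 — Parallel branch: R2 || L = 1/(1/R2 + 1/L) = 629.4 + j435.7 Ω.
Step 4 — Series with R1: Z_total = R1 + (R2 || L) = 977.4 + j435.7 Ω = 1070∠24.0° Ω.
Step 5 — Source phasor: V = 26∠109.4° V = -8.636 + j24.52 V.
Step 6 — Ohm's law: I = V / Z_total = (-8.636 + j24.52) / (977.4 + j435.7) = 0.001959 + j0.02422 A.
Step 7 — Convert to polar: |I| = 0.0243 A, ∠I = 85.4°.

I = 0.0243∠85.4° A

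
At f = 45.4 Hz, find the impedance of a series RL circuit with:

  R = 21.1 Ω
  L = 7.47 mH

Step 1 — Angular frequency: ω = 2π·f = 2π·45.4 = 285.3 rad/s.
Step 2 — Component impedances:
  R: Z = R = 21.1 Ω
  L: Z = jωL = j·285.3·0.00747 = 0 + j2.131 Ω
Step 3 — Series combination: Z_total = R + L = 21.1 + j2.131 Ω = 21.21∠5.8° Ω.

Z = 21.1 + j2.131 Ω = 21.21∠5.8° Ω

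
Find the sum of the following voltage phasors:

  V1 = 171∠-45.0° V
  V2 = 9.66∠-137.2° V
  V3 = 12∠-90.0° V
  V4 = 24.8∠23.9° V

Step 1 — Convert each phasor to rectangular form:
  V1 = 171·(cos(-45.0°) + j·sin(-45.0°)) = 120.9 - j120.9 V
  V2 = 9.66·(cos(-137.2°) + j·sin(-137.2°)) = -7.088 - j6.563 V
  V3 = 12·(cos(-90.0°) + j·sin(-90.0°)) = 0 - j12 V
  V4 = 24.8·(cos(23.9°) + j·sin(23.9°)) = 22.67 + j10.05 V
Step 2 — Sum components: V_total = 136.5 - j129.4 V.
Step 3 — Convert to polar: |V_total| = 188.1 V, ∠V_total = -43.5°.

V_total = 188.1∠-43.5° V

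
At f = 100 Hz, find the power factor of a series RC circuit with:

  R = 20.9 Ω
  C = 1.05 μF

Step 1 — Angular frequency: ω = 2π·f = 2π·100 = 628.3 rad/s.
Step 2 — Component impedances:
  R: Z = R = 20.9 Ω
  C: Z = 1/(jωC) = -j/(ω·C) = 0 - j1516 Ω
Step 3 — Series combination: Z_total = R + C = 20.9 - j1516 Ω = 1516∠-89.2° Ω.
Step 4 — Power factor: PF = cos(φ) = Re(Z)/|Z| = 20.9/1516 = 0.01379.
Step 5 — Type: Im(Z) = -1516 ⇒ leading (phase φ = -89.2°).

PF = 0.01379 (leading, φ = -89.2°)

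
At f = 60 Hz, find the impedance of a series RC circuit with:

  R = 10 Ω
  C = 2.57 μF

Step 1 — Angular frequency: ω = 2π·f = 2π·60 = 377 rad/s.
Step 2 — Component impedances:
  R: Z = R = 10 Ω
  C: Z = 1/(jωC) = -j/(ω·C) = 0 - j1032 Ω
Step 3 — Series combination: Z_total = R + C = 10 - j1032 Ω = 1032∠-89.4° Ω.

Z = 10 - j1032 Ω = 1032∠-89.4° Ω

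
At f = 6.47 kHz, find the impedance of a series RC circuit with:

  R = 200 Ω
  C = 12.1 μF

Step 1 — Angular frequency: ω = 2π·f = 2π·6470 = 4.065e+04 rad/s.
Step 2 — Component impedances:
  R: Z = R = 200 Ω
  C: Z = 1/(jωC) = -j/(ω·C) = 0 - j2.033 Ω
Step 3 — Series combination: Z_total = R + C = 200 - j2.033 Ω = 200∠-0.6° Ω.

Z = 200 - j2.033 Ω = 200∠-0.6° Ω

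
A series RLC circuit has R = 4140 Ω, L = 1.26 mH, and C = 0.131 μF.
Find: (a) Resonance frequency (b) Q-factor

Step 1 — Resonance condition Im(Z)=0 gives ω₀ = 1/√(LC).
Step 2 — ω₀ = 1/√(0.00126·1.31e-07) = 7.784e+04 rad/s.
Step 3 — f₀ = ω₀/(2π) = 1.239e+04 Hz.
Step 4 — Series Q: Q = ω₀L/R = 7.784e+04·0.00126/4140 = 0.02369.

(a) f₀ = 1.239e+04 Hz  (b) Q = 0.02369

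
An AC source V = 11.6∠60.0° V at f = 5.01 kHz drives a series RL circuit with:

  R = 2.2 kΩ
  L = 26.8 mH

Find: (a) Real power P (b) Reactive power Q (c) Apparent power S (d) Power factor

Step 1 — Angular frequency: ω = 2π·f = 2π·5010 = 3.148e+04 rad/s.
Step 2 — Component impedances:
  R: Z = R = 2200 Ω
  L: Z = jωL = j·3.148e+04·0.0268 = 0 + j843.6 Ω
Step 3 — Series combination: Z_total = R + L = 2200 + j843.6 Ω = 2356∠21.0° Ω.
Step 4 — Source phasor: V = 11.6∠60.0° V = 5.8 + j10.05 V.
Step 5 — Current: I = V / Z = 0.003825 + j0.0031 A = 0.004923∠39.0° A.
Step 6 — Complex power: S = V·I* = 0.05332 + j0.02045 VA.
Step 7 — Real power: P = Re(S) = 0.05332 W.
Step 8 — Reactive power: Q = Im(S) = 0.02045 VAR.
Step 9 — Apparent power: |S| = 0.05711 VA.
Step 10 — Power factor: PF = P/|S| = 0.9337 (lagging).

(a) P = 0.05332 W  (b) Q = 0.02045 VAR  (c) S = 0.05711 VA  (d) PF = 0.9337 (lagging)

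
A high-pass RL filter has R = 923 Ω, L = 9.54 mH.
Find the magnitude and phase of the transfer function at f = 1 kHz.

Step 1 — Angular frequency: ω = 2π·1000 = 6283 rad/s.
Step 2 — Transfer function: H(jω) = jωL/(R + jωL).
Step 3 — Numerator jωL = j·59.94; denominator R + jωL = 923 + j59.94.
Step 4 — H = 0.0042 + j0.06467.
Step 5 — Magnitude: |H| = 0.06481 (-23.8 dB); phase: φ = 86.3°.

|H| = 0.06481 (-23.8 dB), φ = 86.3°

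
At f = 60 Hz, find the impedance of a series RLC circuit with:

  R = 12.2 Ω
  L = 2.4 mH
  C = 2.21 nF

Step 1 — Angular frequency: ω = 2π·f = 2π·60 = 377 rad/s.
Step 2 — Component impedances:
  R: Z = R = 12.2 Ω
  L: Z = jωL = j·377·0.0024 = 0 + j0.9048 Ω
  C: Z = 1/(jωC) = -j/(ω·C) = 0 - j1.2e+06 Ω
Step 3 — Series combination: Z_total = R + L + C = 12.2 - j1.2e+06 Ω = 1.2e+06∠-90.0° Ω.

Z = 12.2 - j1.2e+06 Ω = 1.2e+06∠-90.0° Ω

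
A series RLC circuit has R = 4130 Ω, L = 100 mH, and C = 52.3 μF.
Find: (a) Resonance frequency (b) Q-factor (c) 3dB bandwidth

Step 1 — Resonance condition Im(Z)=0 gives ω₀ = 1/√(LC).
Step 2 — ω₀ = 1/√(0.1·5.23e-05) = 437.3 rad/s.
Step 3 — f₀ = ω₀/(2π) = 69.59 Hz.
Step 4 — Series Q: Q = ω₀L/R = 437.3·0.1/4130 = 0.01059.
Step 5 — 3dB bandwidth: Δω = ω₀/Q = 4.13e+04 rad/s; BW = Δω/(2π) = 6573 Hz.

(a) f₀ = 69.59 Hz  (b) Q = 0.01059  (c) BW = 6573 Hz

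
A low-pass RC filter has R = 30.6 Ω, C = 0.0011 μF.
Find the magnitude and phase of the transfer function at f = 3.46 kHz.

Step 1 — Angular frequency: ω = 2π·3460 = 2.174e+04 rad/s.
Step 2 — Transfer function: H(jω) = 1/(1 + jωRC).
Step 3 — Denominator: 1 + jωRC = 1 + j·2.174e+04·30.6·1.1e-09 = 1 + j0.0007318.
Step 4 — H = 1 - j0.0007318.
Step 5 — Magnitude: |H| = 1 (-0.0 dB); phase: φ = -0.0°.

|H| = 1 (-0.0 dB), φ = -0.0°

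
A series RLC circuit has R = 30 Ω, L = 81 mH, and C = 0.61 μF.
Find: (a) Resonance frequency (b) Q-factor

Step 1 — Resonance condition Im(Z)=0 gives ω₀ = 1/√(LC).
Step 2 — ω₀ = 1/√(0.081·6.1e-07) = 4499 rad/s.
Step 3 — f₀ = ω₀/(2π) = 716 Hz.
Step 4 — Series Q: Q = ω₀L/R = 4499·0.081/30 = 12.15.

(a) f₀ = 716 Hz  (b) Q = 12.15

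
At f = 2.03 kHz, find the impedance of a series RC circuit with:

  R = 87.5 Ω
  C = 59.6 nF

Step 1 — Angular frequency: ω = 2π·f = 2π·2030 = 1.275e+04 rad/s.
Step 2 — Component impedances:
  R: Z = R = 87.5 Ω
  C: Z = 1/(jωC) = -j/(ω·C) = 0 - j1315 Ω
Step 3 — Series combination: Z_total = R + C = 87.5 - j1315 Ω = 1318∠-86.2° Ω.

Z = 87.5 - j1315 Ω = 1318∠-86.2° Ω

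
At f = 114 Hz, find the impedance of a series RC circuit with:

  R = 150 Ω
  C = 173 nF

Step 1 — Angular frequency: ω = 2π·f = 2π·114 = 716.3 rad/s.
Step 2 — Component impedances:
  R: Z = R = 150 Ω
  C: Z = 1/(jωC) = -j/(ω·C) = 0 - j8070 Ω
Step 3 — Series combination: Z_total = R + C = 150 - j8070 Ω = 8071∠-88.9° Ω.

Z = 150 - j8070 Ω = 8071∠-88.9° Ω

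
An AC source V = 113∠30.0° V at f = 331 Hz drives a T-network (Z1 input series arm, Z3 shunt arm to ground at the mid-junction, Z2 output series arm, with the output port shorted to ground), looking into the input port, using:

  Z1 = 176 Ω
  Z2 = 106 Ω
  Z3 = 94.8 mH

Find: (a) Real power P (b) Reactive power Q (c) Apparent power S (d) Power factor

Step 1 — Angular frequency: ω = 2π·f = 2π·331 = 2080 rad/s.
Step 2 — Component impedances:
  Z1: Z = R = 176 Ω
  Z2: Z = R = 106 Ω
  Z3: Z = jωL = j·2080·0.0948 = 0 + j197.2 Ω
Step 3 — With the output port shorted to ground, the output series arm Z2 runs from the junction to ground; the shunt arm Z3 also runs from the junction to ground. They appear in parallel: Z3 || Z2 = 82.23 + j44.21 Ω.
Step 4 — Series with input arm Z1: Z_in = Z1 + (Z3 || Z2) = 258.2 + j44.21 Ω = 262∠9.7° Ω.
Step 5 — Source phasor: V = 113∠30.0° V = 97.86 + j56.5 V.
Step 6 — Current: I = V / Z = 0.4046 + j0.1495 A = 0.4313∠20.3° A.
Step 7 — Complex power: S = V·I* = 48.04 + j8.225 VA.
Step 8 — Real power: P = Re(S) = 48.04 W.
Step 9 — Reactive power: Q = Im(S) = 8.225 VAR.
Step 10 — Apparent power: |S| = 48.74 VA.
Step 11 — Power factor: PF = P/|S| = 0.9857 (lagging).

(a) P = 48.04 W  (b) Q = 8.225 VAR  (c) S = 48.74 VA  (d) PF = 0.9857 (lagging)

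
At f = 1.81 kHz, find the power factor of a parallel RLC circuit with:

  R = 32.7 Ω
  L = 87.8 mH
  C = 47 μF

Step 1 — Angular frequency: ω = 2π·f = 2π·1810 = 1.137e+04 rad/s.
Step 2 — Component impedances:
  R: Z = R = 32.7 Ω
  L: Z = jωL = j·1.137e+04·0.0878 = 0 + j998.5 Ω
  C: Z = 1/(jωC) = -j/(ω·C) = 0 - j1.871 Ω
Step 3 — Parallel combination: 1/Z_total = 1/R + 1/L + 1/C; Z_total = 0.1071 - j1.868 Ω = 1.871∠-86.7° Ω.
Step 4 — Power factor: PF = cos(φ) = Re(Z)/|Z| = 0.10709/1.8713 = 0.05723.
Step 5 — Type: Im(Z) = -1.868 ⇒ leading (phase φ = -86.7°).

PF = 0.05723 (leading, φ = -86.7°)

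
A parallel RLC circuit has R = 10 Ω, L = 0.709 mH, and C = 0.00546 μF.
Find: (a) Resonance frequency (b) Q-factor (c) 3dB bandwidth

Step 1 — Resonance: ω₀ = 1/√(LC) = 1/√(0.000709·5.46e-09) = 5.083e+05 rad/s.
Step 2 — f₀ = ω₀/(2π) = 8.089e+04 Hz.
Step 3 — Parallel Q: Q = R/(ω₀L) = 10/(5.083e+05·0.000709) = 0.02775.
Step 4 — Bandwidth: Δω = ω₀/Q = 1.832e+07 rad/s; BW = Δω/(2π) = 2.915e+06 Hz.

(a) f₀ = 8.089e+04 Hz  (b) Q = 0.02775  (c) BW = 2.915e+06 Hz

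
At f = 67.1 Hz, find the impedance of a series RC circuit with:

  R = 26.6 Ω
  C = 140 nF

Step 1 — Angular frequency: ω = 2π·f = 2π·67.1 = 421.6 rad/s.
Step 2 — Component impedances:
  R: Z = R = 26.6 Ω
  C: Z = 1/(jωC) = -j/(ω·C) = 0 - j1.694e+04 Ω
Step 3 — Series combination: Z_total = R + C = 26.6 - j1.694e+04 Ω = 1.694e+04∠-89.9° Ω.

Z = 26.6 - j1.694e+04 Ω = 1.694e+04∠-89.9° Ω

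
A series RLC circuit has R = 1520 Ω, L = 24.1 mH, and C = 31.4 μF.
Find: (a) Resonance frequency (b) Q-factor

Step 1 — Resonance condition Im(Z)=0 gives ω₀ = 1/√(LC).
Step 2 — ω₀ = 1/√(0.0241·3.14e-05) = 1150 rad/s.
Step 3 — f₀ = ω₀/(2π) = 183 Hz.
Step 4 — Series Q: Q = ω₀L/R = 1150·0.0241/1520 = 0.01823.

(a) f₀ = 183 Hz  (b) Q = 0.01823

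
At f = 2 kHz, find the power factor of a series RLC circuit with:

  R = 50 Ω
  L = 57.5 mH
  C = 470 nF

Step 1 — Angular frequency: ω = 2π·f = 2π·2000 = 1.257e+04 rad/s.
Step 2 — Component impedances:
  R: Z = R = 50 Ω
  L: Z = jωL = j·1.257e+04·0.0575 = 0 + j722.6 Ω
  C: Z = 1/(jωC) = -j/(ω·C) = 0 - j169.3 Ω
Step 3 — Series combination: Z_total = R + L + C = 50 + j553.3 Ω = 555.5∠84.8° Ω.
Step 4 — Power factor: PF = cos(φ) = Re(Z)/|Z| = 50/555.5 = 0.09001.
Step 5 — Type: Im(Z) = 553.3 ⇒ lagging (phase φ = 84.8°).

PF = 0.09001 (lagging, φ = 84.8°)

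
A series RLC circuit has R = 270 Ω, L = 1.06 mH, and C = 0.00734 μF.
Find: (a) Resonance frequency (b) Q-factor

Step 1 — Resonance condition Im(Z)=0 gives ω₀ = 1/√(LC).
Step 2 — ω₀ = 1/√(0.00106·7.34e-09) = 3.585e+05 rad/s.
Step 3 — f₀ = ω₀/(2π) = 5.706e+04 Hz.
Step 4 — Series Q: Q = ω₀L/R = 3.585e+05·0.00106/270 = 1.407.

(a) f₀ = 5.706e+04 Hz  (b) Q = 1.407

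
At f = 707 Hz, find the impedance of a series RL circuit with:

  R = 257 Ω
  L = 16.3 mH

Step 1 — Angular frequency: ω = 2π·f = 2π·707 = 4442 rad/s.
Step 2 — Component impedances:
  R: Z = R = 257 Ω
  L: Z = jωL = j·4442·0.0163 = 0 + j72.41 Ω
Step 3 — Series combination: Z_total = R + L = 257 + j72.41 Ω = 267∠15.7° Ω.

Z = 257 + j72.41 Ω = 267∠15.7° Ω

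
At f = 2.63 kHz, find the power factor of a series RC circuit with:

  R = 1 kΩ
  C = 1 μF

Step 1 — Angular frequency: ω = 2π·f = 2π·2630 = 1.652e+04 rad/s.
Step 2 — Component impedances:
  R: Z = R = 1000 Ω
  C: Z = 1/(jωC) = -j/(ω·C) = 0 - j60.52 Ω
Step 3 — Series combination: Z_total = R + C = 1000 - j60.52 Ω = 1002∠-3.5° Ω.
Step 4 — Power factor: PF = cos(φ) = Re(Z)/|Z| = 1000/1001.8 = 0.9982.
Step 5 — Type: Im(Z) = -60.52 ⇒ leading (phase φ = -3.5°).

PF = 0.9982 (leading, φ = -3.5°)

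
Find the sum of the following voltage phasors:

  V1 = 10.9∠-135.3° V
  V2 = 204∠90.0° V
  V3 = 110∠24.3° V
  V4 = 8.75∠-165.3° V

Step 1 — Convert each phasor to rectangular form:
  V1 = 10.9·(cos(-135.3°) + j·sin(-135.3°)) = -7.748 - j7.667 V
  V2 = 204·(cos(90.0°) + j·sin(90.0°)) = 0 + j204 V
  V3 = 110·(cos(24.3°) + j·sin(24.3°)) = 100.3 + j45.27 V
  V4 = 8.75·(cos(-165.3°) + j·sin(-165.3°)) = -8.464 - j2.22 V
Step 2 — Sum components: V_total = 84.04 + j239.4 V.
Step 3 — Convert to polar: |V_total| = 253.7 V, ∠V_total = 70.7°.

V_total = 253.7∠70.7° V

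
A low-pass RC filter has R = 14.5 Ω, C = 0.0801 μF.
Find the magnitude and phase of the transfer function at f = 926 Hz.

Step 1 — Angular frequency: ω = 2π·926 = 5818 rad/s.
Step 2 — Transfer function: H(jω) = 1/(1 + jωRC).
Step 3 — Denominator: 1 + jωRC = 1 + j·5818·14.5·8.01e-08 = 1 + j0.006758.
Step 4 — H = 1 - j0.006757.
Step 5 — Magnitude: |H| = 1 (-0.0 dB); phase: φ = -0.4°.

|H| = 1 (-0.0 dB), φ = -0.4°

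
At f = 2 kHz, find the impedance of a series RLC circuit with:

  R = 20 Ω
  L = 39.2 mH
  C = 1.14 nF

Step 1 — Angular frequency: ω = 2π·f = 2π·2000 = 1.257e+04 rad/s.
Step 2 — Component impedances:
  R: Z = R = 20 Ω
  L: Z = jωL = j·1.257e+04·0.0392 = 0 + j492.6 Ω
  C: Z = 1/(jωC) = -j/(ω·C) = 0 - j6.98e+04 Ω
Step 3 — Series combination: Z_total = R + L + C = 20 - j6.931e+04 Ω = 6.931e+04∠-90.0° Ω.

Z = 20 - j6.931e+04 Ω = 6.931e+04∠-90.0° Ω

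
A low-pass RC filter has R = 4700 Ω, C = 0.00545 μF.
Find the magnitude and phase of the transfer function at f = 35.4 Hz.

Step 1 — Angular frequency: ω = 2π·35.4 = 222.4 rad/s.
Step 2 — Transfer function: H(jω) = 1/(1 + jωRC).
Step 3 — Denominator: 1 + jωRC = 1 + j·222.4·4700·5.45e-09 = 1 + j0.005697.
Step 4 — H = 1 - j0.005697.
Step 5 — Magnitude: |H| = 1 (-0.0 dB); phase: φ = -0.3°.

|H| = 1 (-0.0 dB), φ = -0.3°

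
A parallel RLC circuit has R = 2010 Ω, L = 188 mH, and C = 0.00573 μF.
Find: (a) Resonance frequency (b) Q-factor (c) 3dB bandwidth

Step 1 — Resonance: ω₀ = 1/√(LC) = 1/√(0.188·5.73e-09) = 3.047e+04 rad/s.
Step 2 — f₀ = ω₀/(2π) = 4849 Hz.
Step 3 — Parallel Q: Q = R/(ω₀L) = 2010/(3.047e+04·0.188) = 0.3509.
Step 4 — Bandwidth: Δω = ω₀/Q = 8.683e+04 rad/s; BW = Δω/(2π) = 1.382e+04 Hz.

(a) f₀ = 4849 Hz  (b) Q = 0.3509  (c) BW = 1.382e+04 Hz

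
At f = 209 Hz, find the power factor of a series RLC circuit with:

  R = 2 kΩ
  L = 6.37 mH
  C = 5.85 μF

Step 1 — Angular frequency: ω = 2π·f = 2π·209 = 1313 rad/s.
Step 2 — Component impedances:
  R: Z = R = 2000 Ω
  L: Z = jωL = j·1313·0.00637 = 0 + j8.365 Ω
  C: Z = 1/(jωC) = -j/(ω·C) = 0 - j130.2 Ω
Step 3 — Series combination: Z_total = R + L + C = 2000 - j121.8 Ω = 2004∠-3.5° Ω.
Step 4 — Power factor: PF = cos(φ) = Re(Z)/|Z| = 2000/2003.7 = 0.9982.
Step 5 — Type: Im(Z) = -121.8 ⇒ leading (phase φ = -3.5°).

PF = 0.9982 (leading, φ = -3.5°)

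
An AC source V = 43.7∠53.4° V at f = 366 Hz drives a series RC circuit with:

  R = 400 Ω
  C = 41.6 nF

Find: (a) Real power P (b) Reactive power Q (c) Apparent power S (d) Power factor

Step 1 — Angular frequency: ω = 2π·f = 2π·366 = 2300 rad/s.
Step 2 — Component impedances:
  R: Z = R = 400 Ω
  C: Z = 1/(jωC) = -j/(ω·C) = 0 - j1.045e+04 Ω
Step 3 — Series combination: Z_total = R + C = 400 - j1.045e+04 Ω = 1.046e+04∠-87.8° Ω.
Step 4 — Source phasor: V = 43.7∠53.4° V = 26.06 + j35.08 V.
Step 5 — Current: I = V / Z = -0.003256 + j0.002617 A = 0.004178∠141.2° A.
Step 6 — Complex power: S = V·I* = 0.006981 - j0.1824 VA.
Step 7 — Real power: P = Re(S) = 0.006981 W.
Step 8 — Reactive power: Q = Im(S) = -0.1824 VAR.
Step 9 — Apparent power: |S| = 0.1826 VA.
Step 10 — Power factor: PF = P/|S| = 0.03824 (leading).

(a) P = 0.006981 W  (b) Q = -0.1824 VAR  (c) S = 0.1826 VA  (d) PF = 0.03824 (leading)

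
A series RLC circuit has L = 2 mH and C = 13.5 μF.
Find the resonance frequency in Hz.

Step 1 — Resonance condition Im(Z)=0 gives ω₀ = 1/√(LC).
Step 2 — ω₀ = 1/√(0.002·1.35e-05) = 6086 rad/s.
Step 3 — f₀ = ω₀/(2π) = 968.6 Hz.

f₀ = 968.6 Hz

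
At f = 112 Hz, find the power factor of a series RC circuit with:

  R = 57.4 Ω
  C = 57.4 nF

Step 1 — Angular frequency: ω = 2π·f = 2π·112 = 703.7 rad/s.
Step 2 — Component impedances:
  R: Z = R = 57.4 Ω
  C: Z = 1/(jωC) = -j/(ω·C) = 0 - j2.476e+04 Ω
Step 3 — Series combination: Z_total = R + C = 57.4 - j2.476e+04 Ω = 2.476e+04∠-89.9° Ω.
Step 4 — Power factor: PF = cos(φ) = Re(Z)/|Z| = 57.4/24757 = 0.002319.
Step 5 — Type: Im(Z) = -2.476e+04 ⇒ leading (phase φ = -89.9°).

PF = 0.002319 (leading, φ = -89.9°)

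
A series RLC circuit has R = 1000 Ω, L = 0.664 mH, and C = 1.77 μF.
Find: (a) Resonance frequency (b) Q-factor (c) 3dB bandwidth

Step 1 — Resonance: ω₀ = 1/√(LC) = 1/√(0.000664·1.77e-06) = 2.917e+04 rad/s.
Step 2 — f₀ = ω₀/(2π) = 4642 Hz.
Step 3 — Series Q: Q = ω₀L/R = 2.917e+04·0.000664/1000 = 0.01937.
Step 4 — Bandwidth: Δω = ω₀/Q = 1.506e+06 rad/s; BW = Δω/(2π) = 2.397e+05 Hz.

(a) f₀ = 4642 Hz  (b) Q = 0.01937  (c) BW = 2.397e+05 Hz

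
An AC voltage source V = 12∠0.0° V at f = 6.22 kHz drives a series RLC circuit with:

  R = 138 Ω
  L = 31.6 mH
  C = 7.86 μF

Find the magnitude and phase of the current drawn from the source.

Step 1 — Angular frequency: ω = 2π·f = 2π·6220 = 3.908e+04 rad/s.
Step 2 — Component impedances:
  R: Z = R = 138 Ω
  L: Z = jωL = j·3.908e+04·0.0316 = 0 + j1235 Ω
  C: Z = 1/(jωC) = -j/(ω·C) = 0 - j3.255 Ω
Step 3 — Series combination: Z_total = R + L + C = 138 + j1232 Ω = 1239∠83.6° Ω.
Step 4 — Source phasor: V = 12∠0.0° V = 12 V.
Step 5 — Ohm's law: I = V / Z_total = (12) / (138 + j1232) = 0.001078 - j0.009622 A.
Step 6 — Convert to polar: |I| = 0.009682 A, ∠I = -83.6°.

I = 0.009682∠-83.6° A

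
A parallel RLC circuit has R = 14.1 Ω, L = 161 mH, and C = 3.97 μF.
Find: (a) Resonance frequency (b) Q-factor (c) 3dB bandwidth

Step 1 — Resonance: ω₀ = 1/√(LC) = 1/√(0.161·3.97e-06) = 1251 rad/s.
Step 2 — f₀ = ω₀/(2π) = 199.1 Hz.
Step 3 — Parallel Q: Q = R/(ω₀L) = 14.1/(1251·0.161) = 0.07002.
Step 4 — Bandwidth: Δω = ω₀/Q = 1.786e+04 rad/s; BW = Δω/(2π) = 2843 Hz.

(a) f₀ = 199.1 Hz  (b) Q = 0.07002  (c) BW = 2843 Hz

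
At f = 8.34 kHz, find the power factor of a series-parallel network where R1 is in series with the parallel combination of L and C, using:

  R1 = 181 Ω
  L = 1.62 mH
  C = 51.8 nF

Step 1 — Angular frequency: ω = 2π·f = 2π·8340 = 5.24e+04 rad/s.
Step 2 — Component impedances:
  R1: Z = R = 181 Ω
  L: Z = jωL = j·5.24e+04·0.00162 = 0 + j84.89 Ω
  C: Z = 1/(jωC) = -j/(ω·C) = 0 - j368.4 Ω
Step 3 — Parallel branch: L || C = 1/(1/L + 1/C) = 0 + j110.3 Ω.
Step 4 — Series with R1: Z_total = R1 + (L || C) = 181 + j110.3 Ω = 212∠31.4° Ω.
Step 5 — Power factor: PF = cos(φ) = Re(Z)/|Z| = 181/211.96 = 0.8539.
Step 6 — Type: Im(Z) = 110.3 ⇒ lagging (phase φ = 31.4°).

PF = 0.8539 (lagging, φ = 31.4°)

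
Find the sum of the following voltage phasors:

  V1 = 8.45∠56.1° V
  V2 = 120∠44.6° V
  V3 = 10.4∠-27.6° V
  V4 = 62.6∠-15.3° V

Step 1 — Convert each phasor to rectangular form:
  V1 = 8.45·(cos(56.1°) + j·sin(56.1°)) = 4.713 + j7.014 V
  V2 = 120·(cos(44.6°) + j·sin(44.6°)) = 85.44 + j84.26 V
  V3 = 10.4·(cos(-27.6°) + j·sin(-27.6°)) = 9.217 - j4.818 V
  V4 = 62.6·(cos(-15.3°) + j·sin(-15.3°)) = 60.38 - j16.52 V
Step 2 — Sum components: V_total = 159.8 + j69.94 V.
Step 3 — Convert to polar: |V_total| = 174.4 V, ∠V_total = 23.6°.

V_total = 174.4∠23.6° V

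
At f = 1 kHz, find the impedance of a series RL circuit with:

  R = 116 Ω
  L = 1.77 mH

Step 1 — Angular frequency: ω = 2π·f = 2π·1000 = 6283 rad/s.
Step 2 — Component impedances:
  R: Z = R = 116 Ω
  L: Z = jωL = j·6283·0.00177 = 0 + j11.12 Ω
Step 3 — Series combination: Z_total = R + L = 116 + j11.12 Ω = 116.5∠5.5° Ω.

Z = 116 + j11.12 Ω = 116.5∠5.5° Ω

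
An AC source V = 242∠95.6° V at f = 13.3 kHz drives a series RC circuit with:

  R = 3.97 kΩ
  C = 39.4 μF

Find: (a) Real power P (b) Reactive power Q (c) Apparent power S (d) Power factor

Step 1 — Angular frequency: ω = 2π·f = 2π·1.33e+04 = 8.357e+04 rad/s.
Step 2 — Component impedances:
  R: Z = R = 3970 Ω
  C: Z = 1/(jωC) = -j/(ω·C) = 0 - j0.3037 Ω
Step 3 — Series combination: Z_total = R + C = 3970 - j0.3037 Ω = 3970∠-0.0° Ω.
Step 4 — Source phasor: V = 242∠95.6° V = -23.62 + j240.8 V.
Step 5 — Current: I = V / Z = -0.005953 + j0.06067 A = 0.06096∠95.6° A.
Step 6 — Complex power: S = V·I* = 14.75 - j0.001129 VA.
Step 7 — Real power: P = Re(S) = 14.75 W.
Step 8 — Reactive power: Q = Im(S) = -0.001129 VAR.
Step 9 — Apparent power: |S| = 14.75 VA.
Step 10 — Power factor: PF = P/|S| = 1 (leading).

(a) P = 14.75 W  (b) Q = -0.001129 VAR  (c) S = 14.75 VA  (d) PF = 1 (leading)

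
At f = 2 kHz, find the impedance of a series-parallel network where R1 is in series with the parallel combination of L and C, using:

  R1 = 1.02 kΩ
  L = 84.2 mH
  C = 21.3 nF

Step 1 — Angular frequency: ω = 2π·f = 2π·2000 = 1.257e+04 rad/s.
Step 2 — Component impedances:
  R1: Z = R = 1020 Ω
  L: Z = jωL = j·1.257e+04·0.0842 = 0 + j1058 Ω
  C: Z = 1/(jωC) = -j/(ω·C) = 0 - j3736 Ω
Step 3 — Parallel branch: L || C = 1/(1/L + 1/C) = 0 + j1476 Ω.
Step 4 — Series with R1: Z_total = R1 + (L || C) = 1020 + j1476 Ω = 1794∠55.4° Ω.

Z = 1020 + j1476 Ω = 1794∠55.4° Ω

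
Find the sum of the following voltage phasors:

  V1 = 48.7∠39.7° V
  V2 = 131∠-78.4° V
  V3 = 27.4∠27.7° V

Step 1 — Convert each phasor to rectangular form:
  V1 = 48.7·(cos(39.7°) + j·sin(39.7°)) = 37.47 + j31.11 V
  V2 = 131·(cos(-78.4°) + j·sin(-78.4°)) = 26.34 - j128.3 V
  V3 = 27.4·(cos(27.7°) + j·sin(27.7°)) = 24.26 + j12.74 V
Step 2 — Sum components: V_total = 88.07 - j84.48 V.
Step 3 — Convert to polar: |V_total| = 122 V, ∠V_total = -43.8°.

V_total = 122∠-43.8° V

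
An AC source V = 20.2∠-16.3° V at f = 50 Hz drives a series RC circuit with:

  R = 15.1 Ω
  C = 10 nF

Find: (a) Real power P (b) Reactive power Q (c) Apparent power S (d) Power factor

Step 1 — Angular frequency: ω = 2π·f = 2π·50 = 314.2 rad/s.
Step 2 — Component impedances:
  R: Z = R = 15.1 Ω
  C: Z = 1/(jωC) = -j/(ω·C) = 0 - j3.183e+05 Ω
Step 3 — Series combination: Z_total = R + C = 15.1 - j3.183e+05 Ω = 3.183e+05∠-90.0° Ω.
Step 4 — Source phasor: V = 20.2∠-16.3° V = 19.39 - j5.669 V.
Step 5 — Current: I = V / Z = 1.781e-05 + j6.091e-05 A = 6.346e-05∠73.7° A.
Step 6 — Complex power: S = V·I* = 6.081e-08 - j0.001282 VA.
Step 7 — Real power: P = Re(S) = 6.081e-08 W.
Step 8 — Reactive power: Q = Im(S) = -0.001282 VAR.
Step 9 — Apparent power: |S| = 0.001282 VA.
Step 10 — Power factor: PF = P/|S| = 4.744e-05 (leading).

(a) P = 6.081e-08 W  (b) Q = -0.001282 VAR  (c) S = 0.001282 VA  (d) PF = 4.744e-05 (leading)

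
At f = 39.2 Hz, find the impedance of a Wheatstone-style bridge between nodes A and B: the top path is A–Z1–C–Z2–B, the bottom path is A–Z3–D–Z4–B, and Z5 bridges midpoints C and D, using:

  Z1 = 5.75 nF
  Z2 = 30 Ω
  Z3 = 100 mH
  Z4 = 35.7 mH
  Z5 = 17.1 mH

Step 1 — Angular frequency: ω = 2π·f = 2π·39.2 = 246.3 rad/s.
Step 2 — Component impedances:
  Z1: Z = 1/(jωC) = -j/(ω·C) = 0 - j7.061e+05 Ω
  Z2: Z = R = 30 Ω
  Z3: Z = jωL = j·246.3·0.1 = 0 + j24.63 Ω
  Z4: Z = jωL = j·246.3·0.0357 = 0 + j8.793 Ω
  Z5: Z = jωL = j·246.3·0.0171 = 0 + j4.212 Ω
Step 3 — Bridge requires nodal analysis (the Z5 bridge couples midpoints C and D, so the two paths cannot be reduced to a simple series/parallel combination). Setting node B to ground and injecting 1 A at node A, the 3-node admittance system at A, C, D solves to V_A = Z_AB = 2.169 + j32.48 Ω = 32.56∠86.2° Ω.

Z = 2.169 + j32.48 Ω = 32.56∠86.2° Ω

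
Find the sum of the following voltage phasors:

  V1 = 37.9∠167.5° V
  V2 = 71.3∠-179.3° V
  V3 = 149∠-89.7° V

Step 1 — Convert each phasor to rectangular form:
  V1 = 37.9·(cos(167.5°) + j·sin(167.5°)) = -37 + j8.203 V
  V2 = 71.3·(cos(-179.3°) + j·sin(-179.3°)) = -71.29 - j0.8711 V
  V3 = 149·(cos(-89.7°) + j·sin(-89.7°)) = 0.7802 - j149 V
Step 2 — Sum components: V_total = -107.5 - j141.7 V.
Step 3 — Convert to polar: |V_total| = 177.8 V, ∠V_total = -127.2°.

V_total = 177.8∠-127.2° V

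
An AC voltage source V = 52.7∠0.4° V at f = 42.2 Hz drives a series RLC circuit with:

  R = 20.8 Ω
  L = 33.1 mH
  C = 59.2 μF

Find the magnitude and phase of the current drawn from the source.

Step 1 — Angular frequency: ω = 2π·f = 2π·42.2 = 265.2 rad/s.
Step 2 — Component impedances:
  R: Z = R = 20.8 Ω
  L: Z = jωL = j·265.2·0.0331 = 0 + j8.776 Ω
  C: Z = 1/(jωC) = -j/(ω·C) = 0 - j63.71 Ω
Step 3 — Series combination: Z_total = R + L + C = 20.8 - j54.93 Ω = 58.74∠-69.3° Ω.
Step 4 — Source phasor: V = 52.7∠0.4° V = 52.7 + j0.3679 V.
Step 5 — Ohm's law: I = V / Z_total = (52.7 + j0.3679) / (20.8 - j54.93) = 0.3119 + j0.8413 A.
Step 6 — Convert to polar: |I| = 0.8972 A, ∠I = 69.7°.

I = 0.8972∠69.7° A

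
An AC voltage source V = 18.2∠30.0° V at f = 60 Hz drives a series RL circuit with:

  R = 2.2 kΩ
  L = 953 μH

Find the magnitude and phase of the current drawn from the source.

Step 1 — Angular frequency: ω = 2π·f = 2π·60 = 377 rad/s.
Step 2 — Component impedances:
  R: Z = R = 2200 Ω
  L: Z = jωL = j·377·0.000953 = 0 + j0.3593 Ω
Step 3 — Series combination: Z_total = R + L = 2200 + j0.3593 Ω = 2200∠0.0° Ω.
Step 4 — Source phasor: V = 18.2∠30.0° V = 15.76 + j9.1 V.
Step 5 — Ohm's law: I = V / Z_total = (15.76 + j9.1) / (2200 + j0.3593) = 0.007165 + j0.004135 A.
Step 6 — Convert to polar: |I| = 0.008273 A, ∠I = 30.0°.

I = 0.008273∠30.0° A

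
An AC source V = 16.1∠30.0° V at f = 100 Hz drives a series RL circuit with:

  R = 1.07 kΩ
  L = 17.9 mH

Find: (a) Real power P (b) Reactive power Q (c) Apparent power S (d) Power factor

Step 1 — Angular frequency: ω = 2π·f = 2π·100 = 628.3 rad/s.
Step 2 — Component impedances:
  R: Z = R = 1070 Ω
  L: Z = jωL = j·628.3·0.0179 = 0 + j11.25 Ω
Step 3 — Series combination: Z_total = R + L = 1070 + j11.25 Ω = 1070∠0.6° Ω.
Step 4 — Source phasor: V = 16.1∠30.0° V = 13.94 + j8.05 V.
Step 5 — Current: I = V / Z = 0.01311 + j0.007386 A = 0.01505∠29.4° A.
Step 6 — Complex power: S = V·I* = 0.2422 + j0.002546 VA.
Step 7 — Real power: P = Re(S) = 0.2422 W.
Step 8 — Reactive power: Q = Im(S) = 0.002546 VAR.
Step 9 — Apparent power: |S| = 0.2422 VA.
Step 10 — Power factor: PF = P/|S| = 0.9999 (lagging).

(a) P = 0.2422 W  (b) Q = 0.002546 VAR  (c) S = 0.2422 VA  (d) PF = 0.9999 (lagging)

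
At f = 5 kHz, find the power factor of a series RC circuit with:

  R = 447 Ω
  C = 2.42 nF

Step 1 — Angular frequency: ω = 2π·f = 2π·5000 = 3.142e+04 rad/s.
Step 2 — Component impedances:
  R: Z = R = 447 Ω
  C: Z = 1/(jωC) = -j/(ω·C) = 0 - j1.315e+04 Ω
Step 3 — Series combination: Z_total = R + C = 447 - j1.315e+04 Ω = 1.316e+04∠-88.1° Ω.
Step 4 — Power factor: PF = cos(φ) = Re(Z)/|Z| = 447/13161 = 0.03396.
Step 5 — Type: Im(Z) = -1.315e+04 ⇒ leading (phase φ = -88.1°).

PF = 0.03396 (leading, φ = -88.1°)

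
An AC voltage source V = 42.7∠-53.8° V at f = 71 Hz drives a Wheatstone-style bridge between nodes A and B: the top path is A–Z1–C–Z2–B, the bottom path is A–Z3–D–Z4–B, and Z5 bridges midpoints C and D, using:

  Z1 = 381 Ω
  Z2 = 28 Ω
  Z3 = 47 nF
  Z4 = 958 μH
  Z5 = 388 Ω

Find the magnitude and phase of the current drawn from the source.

Step 1 — Angular frequency: ω = 2π·f = 2π·71 = 446.1 rad/s.
Step 2 — Component impedances:
  Z1: Z = R = 381 Ω
  Z2: Z = R = 28 Ω
  Z3: Z = 1/(jωC) = -j/(ω·C) = 0 - j4.769e+04 Ω
  Z4: Z = jωL = j·446.1·0.000958 = 0 + j0.4274 Ω
  Z5: Z = R = 388 Ω
Step 3 — Bridge requires nodal analysis (the Z5 bridge couples midpoints C and D, so the two paths cannot be reduced to a simple series/parallel combination). Setting node B to ground and injecting 1 A at node A, the 3-node admittance system at A, C, D solves to V_A = Z_AB = 407.1 - j3.473 Ω = 407.1∠-0.5° Ω.
Step 4 — Source phasor: V = 42.7∠-53.8° V = 25.22 - j34.46 V.
Step 5 — Ohm's law: I = V / Z_total = (25.22 - j34.46) / (407.1 - j3.473) = 0.06267 - j0.08411 A.
Step 6 — Convert to polar: |I| = 0.1049 A, ∠I = -53.3°.

I = 0.1049∠-53.3° A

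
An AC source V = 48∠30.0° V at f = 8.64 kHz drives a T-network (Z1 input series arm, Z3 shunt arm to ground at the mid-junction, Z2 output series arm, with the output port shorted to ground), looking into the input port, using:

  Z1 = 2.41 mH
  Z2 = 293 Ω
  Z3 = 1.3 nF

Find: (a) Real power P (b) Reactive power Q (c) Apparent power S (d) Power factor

Step 1 — Angular frequency: ω = 2π·f = 2π·8640 = 5.429e+04 rad/s.
Step 2 — Component impedances:
  Z1: Z = jωL = j·5.429e+04·0.00241 = 0 + j130.8 Ω
  Z2: Z = R = 293 Ω
  Z3: Z = 1/(jωC) = -j/(ω·C) = 0 - j1.417e+04 Ω
Step 3 — With the output port shorted to ground, the output series arm Z2 runs from the junction to ground; the shunt arm Z3 also runs from the junction to ground. They appear in parallel: Z3 || Z2 = 292.9 - j6.056 Ω.
Step 4 — Series with input arm Z1: Z_in = Z1 + (Z3 || Z2) = 292.9 + j124.8 Ω = 318.3∠23.1° Ω.
Step 5 — Source phasor: V = 48∠30.0° V = 41.57 + j24 V.
Step 6 — Current: I = V / Z = 0.1497 + j0.01818 A = 0.1508∠6.9° A.
Step 7 — Complex power: S = V·I* = 6.658 + j2.837 VA.
Step 8 — Real power: P = Re(S) = 6.658 W.
Step 9 — Reactive power: Q = Im(S) = 2.837 VAR.
Step 10 — Apparent power: |S| = 7.237 VA.
Step 11 — Power factor: PF = P/|S| = 0.92 (lagging).

(a) P = 6.658 W  (b) Q = 2.837 VAR  (c) S = 7.237 VA  (d) PF = 0.92 (lagging)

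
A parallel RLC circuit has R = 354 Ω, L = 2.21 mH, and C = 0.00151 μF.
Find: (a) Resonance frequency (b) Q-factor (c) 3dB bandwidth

Step 1 — Resonance: ω₀ = 1/√(LC) = 1/√(0.00221·1.51e-09) = 5.474e+05 rad/s.
Step 2 — f₀ = ω₀/(2π) = 8.712e+04 Hz.
Step 3 — Parallel Q: Q = R/(ω₀L) = 354/(5.474e+05·0.00221) = 0.2926.
Step 4 — Bandwidth: Δω = ω₀/Q = 1.871e+06 rad/s; BW = Δω/(2π) = 2.977e+05 Hz.

(a) f₀ = 8.712e+04 Hz  (b) Q = 0.2926  (c) BW = 2.977e+05 Hz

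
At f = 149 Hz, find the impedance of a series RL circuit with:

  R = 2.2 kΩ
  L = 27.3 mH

Step 1 — Angular frequency: ω = 2π·f = 2π·149 = 936.2 rad/s.
Step 2 — Component impedances:
  R: Z = R = 2200 Ω
  L: Z = jωL = j·936.2·0.0273 = 0 + j25.56 Ω
Step 3 — Series combination: Z_total = R + L = 2200 + j25.56 Ω = 2200∠0.7° Ω.

Z = 2200 + j25.56 Ω = 2200∠0.7° Ω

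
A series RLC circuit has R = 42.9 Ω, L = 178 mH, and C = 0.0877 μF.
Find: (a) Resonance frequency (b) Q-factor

Step 1 — Resonance condition Im(Z)=0 gives ω₀ = 1/√(LC).
Step 2 — ω₀ = 1/√(0.178·8.77e-08) = 8004 rad/s.
Step 3 — f₀ = ω₀/(2π) = 1274 Hz.
Step 4 — Series Q: Q = ω₀L/R = 8004·0.178/42.9 = 33.21.

(a) f₀ = 1274 Hz  (b) Q = 33.21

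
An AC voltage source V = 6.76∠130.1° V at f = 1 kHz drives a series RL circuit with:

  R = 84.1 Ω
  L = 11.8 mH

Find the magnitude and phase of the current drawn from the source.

Step 1 — Angular frequency: ω = 2π·f = 2π·1000 = 6283 rad/s.
Step 2 — Component impedances:
  R: Z = R = 84.1 Ω
  L: Z = jωL = j·6283·0.0118 = 0 + j74.14 Ω
Step 3 — Series combination: Z_total = R + L = 84.1 + j74.14 Ω = 112.1∠41.4° Ω.
Step 4 — Source phasor: V = 6.76∠130.1° V = -4.354 + j5.171 V.
Step 5 — Ohm's law: I = V / Z_total = (-4.354 + j5.171) / (84.1 + j74.14) = 0.001367 + j0.06028 A.
Step 6 — Convert to polar: |I| = 0.0603 A, ∠I = 88.7°.

I = 0.0603∠88.7° A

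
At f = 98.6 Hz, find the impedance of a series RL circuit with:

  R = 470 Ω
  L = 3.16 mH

Step 1 — Angular frequency: ω = 2π·f = 2π·98.6 = 619.5 rad/s.
Step 2 — Component impedances:
  R: Z = R = 470 Ω
  L: Z = jωL = j·619.5·0.00316 = 0 + j1.958 Ω
Step 3 — Series combination: Z_total = R + L = 470 + j1.958 Ω = 470∠0.2° Ω.

Z = 470 + j1.958 Ω = 470∠0.2° Ω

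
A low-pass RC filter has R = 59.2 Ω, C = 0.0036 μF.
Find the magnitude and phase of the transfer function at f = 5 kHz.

Step 1 — Angular frequency: ω = 2π·5000 = 3.142e+04 rad/s.
Step 2 — Transfer function: H(jω) = 1/(1 + jωRC).
Step 3 — Denominator: 1 + jωRC = 1 + j·3.142e+04·59.2·3.6e-09 = 1 + j0.006695.
Step 4 — H = 1 - j0.006695.
Step 5 — Magnitude: |H| = 1 (-0.0 dB); phase: φ = -0.4°.

|H| = 1 (-0.0 dB), φ = -0.4°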